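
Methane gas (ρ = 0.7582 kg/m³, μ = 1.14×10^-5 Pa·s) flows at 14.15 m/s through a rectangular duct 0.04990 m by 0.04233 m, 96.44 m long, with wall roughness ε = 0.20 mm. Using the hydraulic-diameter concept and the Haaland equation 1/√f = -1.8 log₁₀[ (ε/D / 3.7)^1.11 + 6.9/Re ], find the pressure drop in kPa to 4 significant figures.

Hydraulic diameter D_h = 4A/P = 4·(0.0499·0.04233)/(2·(0.0499+0.04233)) = 0.008449/0.1845 = 0.0458 m.
Re = ρVD_h/μ = 0.7582·14.15·0.0458/1.14e-05 = 4.311e+04.
ε/D_h = 0.0002/0.0458 = 0.00437; Haaland gives 1/√f = -1.8 log₁₀[0.000562+0.00016] = 5.654, so f = 0.03128.
ΔP = f(L/D_h)(ρV²/2) = 0.03128·96.44/0.0458·75.9 = 4999 Pa.
ΔP = 4.999 kPa.

ΔP ≈ 4.999 kPa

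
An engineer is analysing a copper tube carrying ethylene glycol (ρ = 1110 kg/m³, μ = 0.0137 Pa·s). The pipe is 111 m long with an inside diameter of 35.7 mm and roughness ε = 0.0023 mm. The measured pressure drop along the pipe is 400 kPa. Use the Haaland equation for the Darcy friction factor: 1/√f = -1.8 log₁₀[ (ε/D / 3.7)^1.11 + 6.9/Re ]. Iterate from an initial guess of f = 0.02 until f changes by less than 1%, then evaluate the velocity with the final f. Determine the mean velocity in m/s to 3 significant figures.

Rearranging Darcy-Weisbach: V = √(2·ΔP·D/(f·L·ρ)). With ε/D = 2.3e-06/0.0357 = 6.44e-05, iterate starting from f = 0.02:
  f = 0.02 → V = √(2·4e+05·0.0357/(0.02·111·1110)) = 3.404 m/s; Re = ρVD/μ = 9847; f → 0.03108
  f = 0.03108 → V = 2.731 m/s; Re = 7899; f → 0.03305
  f = 0.03305 → V = 2.649 m/s; Re = 7661; f → 0.03333
Converged (Δf/f < 1%). With the final f = 0.03333: V = √(2·4e+05·0.0357/(0.03333·111·1110)) = 2.637 m/s.

V ≈ 2.64 m/s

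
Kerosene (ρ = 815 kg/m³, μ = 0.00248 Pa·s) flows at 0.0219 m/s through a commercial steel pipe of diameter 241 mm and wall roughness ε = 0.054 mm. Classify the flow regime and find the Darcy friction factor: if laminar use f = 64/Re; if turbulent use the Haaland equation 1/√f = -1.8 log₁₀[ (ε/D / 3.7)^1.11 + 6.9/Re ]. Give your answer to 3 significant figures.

Re = ρVD/μ = 815·0.0219·0.241/0.00248 = 1734.
Re < 2300 → laminar, so f = 64/Re = 0.0369 (roughness is irrelevant in laminar flow).

f ≈ 0.0369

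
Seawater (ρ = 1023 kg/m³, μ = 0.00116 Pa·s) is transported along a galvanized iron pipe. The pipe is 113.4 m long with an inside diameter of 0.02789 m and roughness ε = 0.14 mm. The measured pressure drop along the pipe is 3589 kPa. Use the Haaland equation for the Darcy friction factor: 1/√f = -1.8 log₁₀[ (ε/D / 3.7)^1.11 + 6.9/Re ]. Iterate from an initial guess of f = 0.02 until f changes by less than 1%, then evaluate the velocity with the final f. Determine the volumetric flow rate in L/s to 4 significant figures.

Rearranging Darcy-Weisbach: V = √(2·ΔP·D/(f·L·ρ)). With ε/D = 0.00014/0.02789 = 0.00502, iterate starting from f = 0.02:
  f = 0.02 → V = √(2·3.589e+06·0.02789/(0.02·113.4·1023)) = 9.289 m/s; Re = ρVD/μ = 2.285e+05; f → 0.03084
  f = 0.03084 → V = 7.48 m/s; Re = 1.84e+05; f → 0.03093
Converged (Δf/f < 1%). With the final f = 0.03093: V = √(2·3.589e+06·0.02789/(0.03093·113.4·1023)) = 7.469 m/s.
Q = V·A = 7.469·(π/4·0.02789²) = 0.004563 m³/s = 4.563 L/s.

Q ≈ 4.563 L/s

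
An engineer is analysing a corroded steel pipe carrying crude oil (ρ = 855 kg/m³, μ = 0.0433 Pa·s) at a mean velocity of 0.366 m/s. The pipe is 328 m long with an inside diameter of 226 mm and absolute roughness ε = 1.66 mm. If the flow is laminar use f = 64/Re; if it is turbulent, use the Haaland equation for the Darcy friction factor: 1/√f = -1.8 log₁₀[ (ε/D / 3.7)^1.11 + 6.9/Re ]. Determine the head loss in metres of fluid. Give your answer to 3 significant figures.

h_f ≈ 0.388 m

Reynolds number Re = ρVD/μ = 855 · 0.366 · 0.226 / 0.0433 = 1633.
Re < 2300 → laminar flow, so f = 64/Re = 64/1633 = 0.03918 (the turbulent correlation is not needed).
Darcy-Weisbach: ΔP = f(L/D)(ρV²/2) = 0.03918·(328/0.226)·(855·0.366²/2) = 0.03918·1451·57.27 = 3257 Pa.
Head loss h_f = ΔP/(ρg) = 3257/(855·9.81) = 0.388 m.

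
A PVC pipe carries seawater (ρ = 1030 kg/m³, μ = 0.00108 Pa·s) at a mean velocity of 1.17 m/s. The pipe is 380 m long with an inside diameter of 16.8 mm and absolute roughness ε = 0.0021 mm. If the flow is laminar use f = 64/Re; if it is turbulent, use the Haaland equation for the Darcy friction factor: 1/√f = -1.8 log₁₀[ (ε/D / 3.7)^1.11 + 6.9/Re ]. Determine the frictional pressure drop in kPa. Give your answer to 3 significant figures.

Reynolds number Re = ρVD/μ = 1030 · 1.17 · 0.0168 / 0.00108 = 1.875e+04.
Re > 4000 → turbulent. Relative roughness ε/D = 2.1e-06/0.0168 = 0.000125. Haaland: 1/√f = -1.8 log₁₀[(0.000125/3.7)^1.11 + 6.9/1.875e+04] = -1.8 log₁₀[1.09e-05 + 0.000368] = 6.159, so f = 0.02637.
Darcy-Weisbach: ΔP = f(L/D)(ρV²/2) = 0.02637·(380/0.0168)·(1030·1.17²/2) = 0.02637·2.262e+04·705 = 4.204e+05 Pa.
ΔP = 4.204e+05 Pa = 420 kPa.

ΔP ≈ 420 kPa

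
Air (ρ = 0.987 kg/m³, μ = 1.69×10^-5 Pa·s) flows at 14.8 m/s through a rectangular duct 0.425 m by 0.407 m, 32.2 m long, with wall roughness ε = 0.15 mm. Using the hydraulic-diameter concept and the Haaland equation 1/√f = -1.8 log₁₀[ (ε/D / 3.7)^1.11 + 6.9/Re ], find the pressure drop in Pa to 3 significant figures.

ΔP ≈ 142 Pa

Hydraulic diameter D_h = 4A/P = 4·(0.425·0.407)/(2·(0.425+0.407)) = 0.6919/1.664 = 0.4158 m.
Re = ρVD_h/μ = 0.987·14.8·0.4158/1.69e-05 = 3.594e+05.
ε/D_h = 0.00015/0.4158 = 0.000361; Haaland gives 1/√f = -1.8 log₁₀[3.53e-05+1.92e-05] = 7.674, so f = 0.01698.
ΔP = f(L/D_h)(ρV²/2) = 0.01698·32.2/0.4158·108.1 = 142.1 Pa.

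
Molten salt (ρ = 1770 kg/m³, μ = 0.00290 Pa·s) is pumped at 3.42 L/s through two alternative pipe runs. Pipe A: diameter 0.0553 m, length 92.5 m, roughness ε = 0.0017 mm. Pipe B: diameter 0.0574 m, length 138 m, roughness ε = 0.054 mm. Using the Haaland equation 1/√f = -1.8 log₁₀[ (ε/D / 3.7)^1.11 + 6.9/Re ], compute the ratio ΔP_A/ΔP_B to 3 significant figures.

ΔP_A/ΔP_B ≈ 0.711

Pipe A: V = Q/A = 0.00342/0.002402 = 1.424 m/s; Re = 4.806e+04; ε/D = 3.07e-05; Haaland → f = 0.02097; ΔP_A = f(L/D)(ρV²/2) = 6.295e+04 Pa.
Pipe B: V = Q/A = 0.00342/0.002588 = 1.322 m/s; Re = 4.63e+04; ε/D = 0.000941; Haaland → f = 0.02382; ΔP_B = f(L/D)(ρV²/2) = 8.852e+04 Pa.
ΔP_A/ΔP_B = 6.295e+04/8.852e+04 = 0.711.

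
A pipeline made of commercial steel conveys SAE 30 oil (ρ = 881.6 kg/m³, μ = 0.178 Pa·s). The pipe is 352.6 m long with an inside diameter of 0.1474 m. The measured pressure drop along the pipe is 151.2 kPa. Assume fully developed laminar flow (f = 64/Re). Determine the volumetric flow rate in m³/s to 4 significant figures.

For laminar flow, f = 64/Re with Re = ρVD/μ, so Darcy-Weisbach reduces to ΔP = 32μLV/D². Solving for V: V = ΔP·D²/(32μL) = 1.512e+05·(0.1474)²/(32·0.178·352.6) = 1.636 m/s.
Check: Re = ρVD/μ = 881.6·1.636·0.1474/0.178 = 1194 < 2300, so the laminar assumption holds.
Q = V·A = 1.636·(π/4·0.1474²) = 0.02791 m³/s = 0.02791 m³/s.

Q ≈ 0.02791 m³/s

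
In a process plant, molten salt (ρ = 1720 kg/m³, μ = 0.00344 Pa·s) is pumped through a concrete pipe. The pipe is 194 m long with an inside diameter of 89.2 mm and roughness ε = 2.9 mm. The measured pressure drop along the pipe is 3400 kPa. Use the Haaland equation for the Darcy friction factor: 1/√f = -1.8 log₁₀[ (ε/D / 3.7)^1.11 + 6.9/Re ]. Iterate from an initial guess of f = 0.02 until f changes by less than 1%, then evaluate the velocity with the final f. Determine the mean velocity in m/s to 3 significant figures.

V ≈ 5.53 m/s

Rearranging Darcy-Weisbach: V = √(2·ΔP·D/(f·L·ρ)). With ε/D = 0.0029/0.0892 = 0.0325, iterate starting from f = 0.02:
  f = 0.02 → V = √(2·3.4e+06·0.0892/(0.02·194·1720)) = 9.534 m/s; Re = ρVD/μ = 4.252e+05; f → 0.05932
  f = 0.05932 → V = 5.536 m/s; Re = 2.469e+05; f → 0.05937
Converged (Δf/f < 1%). With the final f = 0.05937: V = √(2·3.4e+06·0.0892/(0.05937·194·1720)) = 5.533 m/s.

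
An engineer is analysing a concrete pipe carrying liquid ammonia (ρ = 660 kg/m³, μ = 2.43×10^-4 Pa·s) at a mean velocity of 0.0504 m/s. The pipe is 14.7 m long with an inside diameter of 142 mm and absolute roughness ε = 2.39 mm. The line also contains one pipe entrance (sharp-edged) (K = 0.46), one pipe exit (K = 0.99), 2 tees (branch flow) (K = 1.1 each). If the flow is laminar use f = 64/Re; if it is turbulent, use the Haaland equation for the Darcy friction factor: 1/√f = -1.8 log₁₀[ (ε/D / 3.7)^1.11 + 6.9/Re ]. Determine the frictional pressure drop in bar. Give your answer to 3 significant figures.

ΔP ≈ 7.20×10^-5 bar

Reynolds number Re = ρVD/μ = 660 · 0.0504 · 0.142 / 0.000243 = 1.944e+04.
Re > 4000 → turbulent. Relative roughness ε/D = 0.00239/0.142 = 0.0168. Haaland: 1/√f = -1.8 log₁₀[(0.0168/3.7)^1.11 + 6.9/1.944e+04] = -1.8 log₁₀[0.00251 + 0.000355] = 4.576, so f = 0.04775.
Total minor-loss coefficient ΣK = 1·0.46 + 1·0.99 + 2·1.1 = 3.65.
ΔP = [f·L/D + ΣK]·(ρV²/2) = [0.04775·14.7/0.142 + 3.65]·(660·0.0504²/2) = [4.943 + 3.65]·0.8383 = 7.203 Pa.
ΔP = 7.203 Pa = 7.20×10^-5 bar.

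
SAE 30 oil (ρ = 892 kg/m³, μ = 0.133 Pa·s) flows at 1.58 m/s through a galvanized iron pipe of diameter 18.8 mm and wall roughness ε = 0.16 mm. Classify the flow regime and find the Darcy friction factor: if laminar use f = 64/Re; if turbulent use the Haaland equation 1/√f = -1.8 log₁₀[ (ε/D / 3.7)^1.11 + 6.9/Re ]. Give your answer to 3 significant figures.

Re = ρVD/μ = 892·1.58·0.0188/0.133 = 199.2.
Re < 2300 → laminar, so f = 64/Re = 0.3213 (roughness is irrelevant in laminar flow).

f ≈ 0.321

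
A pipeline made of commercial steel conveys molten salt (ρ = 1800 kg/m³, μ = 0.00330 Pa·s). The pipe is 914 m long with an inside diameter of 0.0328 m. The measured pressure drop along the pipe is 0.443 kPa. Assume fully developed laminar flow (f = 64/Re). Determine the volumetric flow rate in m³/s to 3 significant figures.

Q ≈ 4.17×10^-6 m³/s

For laminar flow, f = 64/Re with Re = ρVD/μ, so Darcy-Weisbach reduces to ΔP = 32μLV/D². Solving for V: V = ΔP·D²/(32μL) = 443·(0.0328)²/(32·0.0033·914) = 0.004938 m/s.
Check: Re = ρVD/μ = 1800·0.004938·0.0328/0.0033 = 88.34 < 2300, so the laminar assumption holds.
Q = V·A = 0.004938·(π/4·0.0328²) = 4.172e-06 m³/s = 4.17×10^-6 m³/s.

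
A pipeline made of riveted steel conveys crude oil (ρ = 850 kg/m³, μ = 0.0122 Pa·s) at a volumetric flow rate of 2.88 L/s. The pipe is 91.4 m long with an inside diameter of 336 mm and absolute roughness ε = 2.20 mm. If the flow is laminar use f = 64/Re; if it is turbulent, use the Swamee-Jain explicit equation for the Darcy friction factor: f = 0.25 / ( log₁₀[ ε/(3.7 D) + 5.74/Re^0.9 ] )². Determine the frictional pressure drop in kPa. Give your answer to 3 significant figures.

ΔP ≈ 0.0103 kPa

Q = 2.88 L/s = 2.88/1000 = 0.00288 m³/s.
Cross-sectional area A = πD²/4 = π(0.336)²/4 = 0.08867 m²; mean velocity V = Q/A = 0.00288/0.08867 = 0.03248 m/s.
Reynolds number Re = ρVD/μ = 850 · 0.03248 · 0.336 / 0.0122 = 760.4.
Re < 2300 → laminar flow, so f = 64/Re = 64/760.4 = 0.08417 (the turbulent correlation is not needed).
Darcy-Weisbach: ΔP = f(L/D)(ρV²/2) = 0.08417·(91.4/0.336)·(850·0.03248²/2) = 0.08417·272·0.4484 = 10.27 Pa.
ΔP = 10.27 Pa = 0.0103 kPa.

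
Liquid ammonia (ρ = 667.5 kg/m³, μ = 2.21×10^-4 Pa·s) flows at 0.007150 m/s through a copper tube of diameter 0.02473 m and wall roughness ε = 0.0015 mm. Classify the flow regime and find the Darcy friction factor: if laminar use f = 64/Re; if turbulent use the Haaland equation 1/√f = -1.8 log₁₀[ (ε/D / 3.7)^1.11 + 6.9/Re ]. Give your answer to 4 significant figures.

f ≈ 0.1198

Re = ρVD/μ = 667.5·0.00715·0.02473/0.000221 = 534.1.
Re < 2300 → laminar, so f = 64/Re = 0.1198 (roughness is irrelevant in laminar flow).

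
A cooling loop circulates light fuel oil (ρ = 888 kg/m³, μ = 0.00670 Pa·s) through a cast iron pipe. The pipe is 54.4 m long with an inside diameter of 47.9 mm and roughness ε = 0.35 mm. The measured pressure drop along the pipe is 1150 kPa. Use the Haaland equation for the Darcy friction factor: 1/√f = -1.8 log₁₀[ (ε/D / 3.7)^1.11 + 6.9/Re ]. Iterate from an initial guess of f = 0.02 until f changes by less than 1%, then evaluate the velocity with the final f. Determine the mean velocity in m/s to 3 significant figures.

Rearranging Darcy-Weisbach: V = √(2·ΔP·D/(f·L·ρ)). With ε/D = 0.00035/0.0479 = 0.00731, iterate starting from f = 0.02:
  f = 0.02 → V = √(2·1.15e+06·0.0479/(0.02·54.4·888)) = 10.68 m/s; Re = ρVD/μ = 6.779e+04; f → 0.03523
  f = 0.03523 → V = 8.045 m/s; Re = 5.108e+04; f → 0.03555
Converged (Δf/f < 1%). With the final f = 0.03555: V = √(2·1.15e+06·0.0479/(0.03555·54.4·888)) = 8.01 m/s.

V ≈ 8.01 m/s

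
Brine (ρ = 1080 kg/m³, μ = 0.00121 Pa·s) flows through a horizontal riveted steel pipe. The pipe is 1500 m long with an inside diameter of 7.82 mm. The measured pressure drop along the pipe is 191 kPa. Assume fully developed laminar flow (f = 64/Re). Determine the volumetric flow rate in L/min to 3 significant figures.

Q ≈ 0.580 L/min

For laminar flow, f = 64/Re with Re = ρVD/μ, so Darcy-Weisbach reduces to ΔP = 32μLV/D². Solving for V: V = ΔP·D²/(32μL) = 1.91e+05·(0.00782)²/(32·0.00121·1500) = 0.2011 m/s.
Check: Re = ρVD/μ = 1080·0.2011·0.00782/0.00121 = 1404 < 2300, so the laminar assumption holds.
Q = V·A = 0.2011·(π/4·0.00782²) = 9.659e-06 m³/s = 0.580 L/min.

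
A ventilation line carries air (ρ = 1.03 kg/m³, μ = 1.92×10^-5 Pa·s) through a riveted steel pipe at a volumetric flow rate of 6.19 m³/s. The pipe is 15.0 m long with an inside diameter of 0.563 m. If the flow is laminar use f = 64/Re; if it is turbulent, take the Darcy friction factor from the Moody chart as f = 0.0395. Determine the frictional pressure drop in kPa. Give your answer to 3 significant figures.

ΔP ≈ 0.335 kPa

Cross-sectional area A = πD²/4 = π(0.563)²/4 = 0.2489 m²; mean velocity V = Q/A = 6.19/0.2489 = 24.86 m/s.
Reynolds number Re = ρVD/μ = 1.03 · 24.86 · 0.563 / 1.92e-05 = 7.51e+05.
Re > 4000 → turbulent; use the Moody-chart value f = 0.0395.
Darcy-Weisbach: ΔP = f(L/D)(ρV²/2) = 0.0395·(15/0.563)·(1.03·24.86²/2) = 0.0395·26.64·318.4 = 335.1 Pa.
ΔP = 335.1 Pa = 0.335 kPa.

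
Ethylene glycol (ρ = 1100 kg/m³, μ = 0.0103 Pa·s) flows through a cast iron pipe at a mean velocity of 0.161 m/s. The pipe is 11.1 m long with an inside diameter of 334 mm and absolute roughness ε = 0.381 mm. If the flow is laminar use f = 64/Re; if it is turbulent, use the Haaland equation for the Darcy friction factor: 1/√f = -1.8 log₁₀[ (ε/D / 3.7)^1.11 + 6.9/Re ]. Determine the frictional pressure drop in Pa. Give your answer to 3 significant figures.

Reynolds number Re = ρVD/μ = 1100 · 0.161 · 0.334 / 0.0103 = 5743.
Re > 4000 → turbulent. Relative roughness ε/D = 0.000381/0.334 = 0.00114. Haaland: 1/√f = -1.8 log₁₀[(0.00114/3.7)^1.11 + 6.9/5743] = -1.8 log₁₀[0.000127 + 0.0012] = 5.178, so f = 0.0373.
Darcy-Weisbach: ΔP = f(L/D)(ρV²/2) = 0.0373·(11.1/0.334)·(1100·0.161²/2) = 0.0373·33.23·14.26 = 17.67 Pa.

ΔP ≈ 17.7 Pa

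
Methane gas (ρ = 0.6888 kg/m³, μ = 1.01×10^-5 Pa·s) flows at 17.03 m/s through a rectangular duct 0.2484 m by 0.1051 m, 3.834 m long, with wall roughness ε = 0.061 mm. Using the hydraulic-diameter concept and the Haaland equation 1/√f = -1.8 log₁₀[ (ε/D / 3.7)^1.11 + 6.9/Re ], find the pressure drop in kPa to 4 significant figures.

Hydraulic diameter D_h = 4A/P = 4·(0.2484·0.1051)/(2·(0.2484+0.1051)) = 0.1044/0.707 = 0.1477 m.
Re = ρVD_h/μ = 0.6888·17.03·0.1477/1.01e-05 = 1.715e+05.
ε/D_h = 6.1e-05/0.1477 = 0.000413; Haaland gives 1/√f = -1.8 log₁₀[4.1e-05+4.02e-05] = 7.362, so f = 0.01845.
ΔP = f(L/D_h)(ρV²/2) = 0.01845·3.834/0.1477·99.88 = 47.83 Pa.
ΔP = 0.04783 kPa.

ΔP ≈ 0.04783 kPa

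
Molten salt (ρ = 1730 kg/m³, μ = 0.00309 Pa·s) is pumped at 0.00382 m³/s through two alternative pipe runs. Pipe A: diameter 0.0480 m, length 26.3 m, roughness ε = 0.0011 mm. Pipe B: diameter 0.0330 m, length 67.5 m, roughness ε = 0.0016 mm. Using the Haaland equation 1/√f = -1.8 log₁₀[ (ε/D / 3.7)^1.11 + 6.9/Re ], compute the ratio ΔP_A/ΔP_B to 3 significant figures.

ΔP_A/ΔP_B ≈ 0.0645

Pipe A: V = Q/A = 0.00382/0.00181 = 2.111 m/s; Re = 5.673e+04; ε/D = 2.29e-05; Haaland → f = 0.0202; ΔP_A = f(L/D)(ρV²/2) = 4.266e+04 Pa.
Pipe B: V = Q/A = 0.00382/0.0008553 = 4.466 m/s; Re = 8.252e+04; ε/D = 4.85e-05; Haaland → f = 0.01874; ΔP_B = f(L/D)(ρV²/2) = 6.614e+05 Pa.
ΔP_A/ΔP_B = 4.266e+04/6.614e+05 = 0.0645.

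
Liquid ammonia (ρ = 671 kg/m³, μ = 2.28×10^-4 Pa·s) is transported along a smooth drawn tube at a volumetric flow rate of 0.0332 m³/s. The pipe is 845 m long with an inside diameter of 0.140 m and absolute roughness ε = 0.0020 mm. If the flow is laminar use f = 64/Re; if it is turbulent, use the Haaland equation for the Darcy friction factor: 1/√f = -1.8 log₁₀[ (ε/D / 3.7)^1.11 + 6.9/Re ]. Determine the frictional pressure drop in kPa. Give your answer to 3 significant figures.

Cross-sectional area A = πD²/4 = π(0.14)²/4 = 0.01539 m²; mean velocity V = Q/A = 0.0332/0.01539 = 2.157 m/s.
Reynolds number Re = ρVD/μ = 671 · 2.157 · 0.14 / 0.000228 = 8.886e+05.
Re > 4000 → turbulent. Relative roughness ε/D = 2e-06/0.14 = 1.43e-05. Haaland: 1/√f = -1.8 log₁₀[(1.43e-05/3.7)^1.11 + 6.9/8.886e+05] = -1.8 log₁₀[9.8e-07 + 7.76e-06] = 9.105, so f = 0.01206.
Darcy-Weisbach: ΔP = f(L/D)(ρV²/2) = 0.01206·(845/0.14)·(671·2.157²/2) = 0.01206·6036·1561 = 1.136e+05 Pa.
ΔP = 1.136e+05 Pa = 114 kPa.

ΔP ≈ 114 kPa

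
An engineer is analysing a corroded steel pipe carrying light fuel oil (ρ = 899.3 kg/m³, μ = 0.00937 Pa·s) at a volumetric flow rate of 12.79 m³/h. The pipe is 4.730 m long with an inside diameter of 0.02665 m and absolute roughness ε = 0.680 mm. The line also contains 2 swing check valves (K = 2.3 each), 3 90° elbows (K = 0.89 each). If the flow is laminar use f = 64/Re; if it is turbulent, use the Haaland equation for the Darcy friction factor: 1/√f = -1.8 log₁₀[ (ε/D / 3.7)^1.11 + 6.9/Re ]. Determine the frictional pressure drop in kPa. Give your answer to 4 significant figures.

Q = 12.79 m³/h = 12.79/3600 = 0.003553 m³/s.
Cross-sectional area A = πD²/4 = π(0.02665)²/4 = 0.0005578 m²; mean velocity V = Q/A = 0.003553/0.0005578 = 6.369 m/s.
Reynolds number Re = ρVD/μ = 899.3 · 6.369 · 0.02665 / 0.00937 = 1.629e+04.
Re > 4000 → turbulent. Relative roughness ε/D = 0.00068/0.02665 = 0.0255. Haaland: 1/√f = -1.8 log₁₀[(0.0255/3.7)^1.11 + 6.9/1.629e+04] = -1.8 log₁₀[0.00399 + 0.000424] = 4.24, so f = 0.05564.
Total minor-loss coefficient ΣK = 2·2.3 + 3·0.89 = 7.27.
ΔP = [f·L/D + ΣK]·(ρV²/2) = [0.05564·4.73/0.02665 + 7.27]·(899.3·6.369²/2) = [9.875 + 7.27]·1.824e+04 = 3.127e+05 Pa.
ΔP = 3.127e+05 Pa = 312.7 kPa.

ΔP ≈ 312.7 kPa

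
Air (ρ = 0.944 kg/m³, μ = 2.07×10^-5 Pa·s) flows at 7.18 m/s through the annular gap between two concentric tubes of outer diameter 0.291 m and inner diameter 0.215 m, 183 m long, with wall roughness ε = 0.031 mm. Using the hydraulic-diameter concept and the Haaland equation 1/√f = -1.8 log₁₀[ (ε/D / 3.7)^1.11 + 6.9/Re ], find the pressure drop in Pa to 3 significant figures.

Hydraulic diameter D_h = 4A/P = D_o - D_i = 0.291 - 0.215 = 0.076 m.
Re = ρVD_h/μ = 0.944·7.18·0.076/2.07e-05 = 2.489e+04.
ε/D_h = 3.1e-05/0.076 = 0.000408; Haaland gives 1/√f = -1.8 log₁₀[4.05e-05+0.000277] = 6.296, so f = 0.02522.
ΔP = f(L/D_h)(ρV²/2) = 0.02522·183/0.076·24.33 = 1478 Pa.

ΔP ≈ 1480 Pa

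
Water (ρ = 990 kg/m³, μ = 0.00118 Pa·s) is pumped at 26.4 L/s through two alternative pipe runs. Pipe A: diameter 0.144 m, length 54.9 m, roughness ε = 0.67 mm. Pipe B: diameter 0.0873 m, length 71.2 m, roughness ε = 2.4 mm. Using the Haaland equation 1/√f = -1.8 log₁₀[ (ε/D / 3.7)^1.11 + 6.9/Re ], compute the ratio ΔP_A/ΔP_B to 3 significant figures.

ΔP_A/ΔP_B ≈ 0.0345

Pipe A: V = Q/A = 0.0264/0.01629 = 1.621 m/s; Re = 1.958e+05; ε/D = 0.00465; Haaland → f = 0.03024; ΔP_A = f(L/D)(ρV²/2) = 1.499e+04 Pa.
Pipe B: V = Q/A = 0.0264/0.005986 = 4.41 m/s; Re = 3.23e+05; ε/D = 0.0275; Haaland → f = 0.05537; ΔP_B = f(L/D)(ρV²/2) = 4.348e+05 Pa.
ΔP_A/ΔP_B = 1.499e+04/4.348e+05 = 0.0345.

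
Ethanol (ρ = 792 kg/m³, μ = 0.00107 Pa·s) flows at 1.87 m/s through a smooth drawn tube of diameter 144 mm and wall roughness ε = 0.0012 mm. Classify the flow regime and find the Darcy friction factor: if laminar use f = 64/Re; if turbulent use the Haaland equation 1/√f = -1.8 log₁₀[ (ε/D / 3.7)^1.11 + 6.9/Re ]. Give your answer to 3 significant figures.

f ≈ 0.0156

Re = ρVD/μ = 792·1.87·0.144/0.00107 = 1.993e+05.
Re > 4000 → turbulent. ε/D = 1.2e-06/0.144 = 8.33e-06; Haaland: 1/√f = -1.8 log₁₀[5.39e-07 + 3.46e-05] = 8.017, so f = 0.01556.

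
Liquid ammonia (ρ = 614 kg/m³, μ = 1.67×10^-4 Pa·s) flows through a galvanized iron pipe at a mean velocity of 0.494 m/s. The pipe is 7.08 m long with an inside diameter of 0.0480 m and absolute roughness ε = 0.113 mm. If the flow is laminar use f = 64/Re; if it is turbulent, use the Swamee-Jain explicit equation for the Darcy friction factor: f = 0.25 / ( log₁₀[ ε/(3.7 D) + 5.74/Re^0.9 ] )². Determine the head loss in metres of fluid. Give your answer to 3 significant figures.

h_f ≈ 0.0485 m

Reynolds number Re = ρVD/μ = 614 · 0.494 · 0.048 / 0.000167 = 8.718e+04.
Re > 4000 → turbulent. Relative roughness ε/D = 0.000113/0.048 = 0.00235. Swamee-Jain: f = 0.25/(log₁₀[0.00235/3.7 + 5.74/8.718e+04^0.9])² = 0.25/(log₁₀[0.000636 + 0.000205])² = 0.25/(-3.075)² = 0.02644.
Darcy-Weisbach: ΔP = f(L/D)(ρV²/2) = 0.02644·(7.08/0.048)·(614·0.494²/2) = 0.02644·147.5·74.92 = 292.2 Pa.
Head loss h_f = ΔP/(ρg) = 292.2/(614·9.81) = 0.0485 m.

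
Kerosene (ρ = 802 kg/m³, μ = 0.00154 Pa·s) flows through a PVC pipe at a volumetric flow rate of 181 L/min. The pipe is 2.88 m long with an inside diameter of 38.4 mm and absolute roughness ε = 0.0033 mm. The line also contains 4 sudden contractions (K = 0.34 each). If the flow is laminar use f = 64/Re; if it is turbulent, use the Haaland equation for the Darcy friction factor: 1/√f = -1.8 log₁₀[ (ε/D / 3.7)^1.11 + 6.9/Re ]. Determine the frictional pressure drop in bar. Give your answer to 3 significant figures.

ΔP ≈ 0.0794 bar

Q = 181 L/min = 181/60000 = 0.003017 m³/s.
Cross-sectional area A = πD²/4 = π(0.0384)²/4 = 0.001158 m²; mean velocity V = Q/A = 0.003017/0.001158 = 2.605 m/s.
Reynolds number Re = ρVD/μ = 802 · 2.605 · 0.0384 / 0.00154 = 5.209e+04.
Re > 4000 → turbulent. Relative roughness ε/D = 3.3e-06/0.0384 = 8.59e-05. Haaland: 1/√f = -1.8 log₁₀[(8.59e-05/3.7)^1.11 + 6.9/5.209e+04] = -1.8 log₁₀[7.18e-06 + 0.000132] = 6.939, so f = 0.02077.
Total minor-loss coefficient ΣK = 4·0.34 = 1.36.
ΔP = [f·L/D + ΣK]·(ρV²/2) = [0.02077·2.88/0.0384 + 1.36]·(802·2.605²/2) = [1.558 + 1.36]·2721 = 7938 Pa.
ΔP = 7938 Pa = 0.0794 bar.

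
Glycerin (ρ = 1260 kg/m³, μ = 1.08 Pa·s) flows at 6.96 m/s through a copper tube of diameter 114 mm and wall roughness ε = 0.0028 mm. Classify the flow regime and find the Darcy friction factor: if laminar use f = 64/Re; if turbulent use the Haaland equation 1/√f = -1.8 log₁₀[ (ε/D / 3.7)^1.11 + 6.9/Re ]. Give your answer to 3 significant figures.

f ≈ 0.0691

Re = ρVD/μ = 1260·6.96·0.114/1.08 = 925.7.
Re < 2300 → laminar, so f = 64/Re = 0.06914 (roughness is irrelevant in laminar flow).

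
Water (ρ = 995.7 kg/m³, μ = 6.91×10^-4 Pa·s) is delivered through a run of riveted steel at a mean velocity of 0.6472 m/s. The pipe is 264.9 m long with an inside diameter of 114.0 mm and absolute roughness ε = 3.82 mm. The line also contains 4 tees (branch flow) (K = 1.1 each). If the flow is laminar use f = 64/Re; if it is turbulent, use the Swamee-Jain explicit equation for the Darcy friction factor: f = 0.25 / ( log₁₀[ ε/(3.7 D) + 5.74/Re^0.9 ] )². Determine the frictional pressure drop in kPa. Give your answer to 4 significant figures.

ΔP ≈ 30.17 kPa

Reynolds number Re = ρVD/μ = 995.7 · 0.6472 · 0.114 / 0.000691 = 1.063e+05.
Re > 4000 → turbulent. Relative roughness ε/D = 0.00382/0.114 = 0.0335. Swamee-Jain: f = 0.25/(log₁₀[0.0335/3.7 + 5.74/1.063e+05^0.9])² = 0.25/(log₁₀[0.00906 + 0.000172])² = 0.25/(-2.035)² = 0.06038.
Total minor-loss coefficient ΣK = 4·1.1 = 4.4.
ΔP = [f·L/D + ΣK]·(ρV²/2) = [0.06038·264.9/0.114 + 4.4]·(995.7·0.6472²/2) = [140.3 + 4.4]·208.5 = 3.017e+04 Pa.
ΔP = 3.017e+04 Pa = 30.17 kPa.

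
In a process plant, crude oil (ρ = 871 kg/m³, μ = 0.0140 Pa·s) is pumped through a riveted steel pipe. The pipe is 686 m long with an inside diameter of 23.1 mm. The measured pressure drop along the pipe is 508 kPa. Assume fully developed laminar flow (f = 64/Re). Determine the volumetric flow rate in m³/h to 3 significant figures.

For laminar flow, f = 64/Re with Re = ρVD/μ, so Darcy-Weisbach reduces to ΔP = 32μLV/D². Solving for V: V = ΔP·D²/(32μL) = 5.08e+05·(0.0231)²/(32·0.014·686) = 0.882 m/s.
Check: Re = ρVD/μ = 871·0.882·0.0231/0.014 = 1268 < 2300, so the laminar assumption holds.
Q = V·A = 0.882·(π/4·0.0231²) = 0.0003697 m³/s = 1.33 m³/h.

Q ≈ 1.33 m³/h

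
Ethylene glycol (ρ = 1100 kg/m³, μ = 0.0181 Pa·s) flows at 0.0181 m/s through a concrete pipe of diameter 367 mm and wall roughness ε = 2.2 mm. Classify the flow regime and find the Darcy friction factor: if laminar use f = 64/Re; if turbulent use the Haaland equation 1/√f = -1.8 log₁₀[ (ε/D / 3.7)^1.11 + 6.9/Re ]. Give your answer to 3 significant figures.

Re = ρVD/μ = 1100·0.0181·0.367/0.0181 = 403.7.
Re < 2300 → laminar, so f = 64/Re = 0.1585 (roughness is irrelevant in laminar flow).

f ≈ 0.159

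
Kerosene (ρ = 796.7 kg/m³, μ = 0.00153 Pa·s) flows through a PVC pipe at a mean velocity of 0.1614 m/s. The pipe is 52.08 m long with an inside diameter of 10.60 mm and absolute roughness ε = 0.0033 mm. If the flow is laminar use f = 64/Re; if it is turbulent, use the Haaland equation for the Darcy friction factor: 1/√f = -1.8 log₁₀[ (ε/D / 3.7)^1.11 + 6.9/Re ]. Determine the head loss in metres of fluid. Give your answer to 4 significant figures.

Reynolds number Re = ρVD/μ = 796.7 · 0.1614 · 0.0106 / 0.00153 = 890.9.
Re < 2300 → laminar flow, so f = 64/Re = 64/890.9 = 0.07184 (the turbulent correlation is not needed).
Darcy-Weisbach: ΔP = f(L/D)(ρV²/2) = 0.07184·(52.08/0.0106)·(796.7·0.1614²/2) = 0.07184·4913·10.38 = 3663 Pa.
Head loss h_f = ΔP/(ρg) = 3663/(796.7·9.81) = 0.4686 m.

h_f ≈ 0.4686 m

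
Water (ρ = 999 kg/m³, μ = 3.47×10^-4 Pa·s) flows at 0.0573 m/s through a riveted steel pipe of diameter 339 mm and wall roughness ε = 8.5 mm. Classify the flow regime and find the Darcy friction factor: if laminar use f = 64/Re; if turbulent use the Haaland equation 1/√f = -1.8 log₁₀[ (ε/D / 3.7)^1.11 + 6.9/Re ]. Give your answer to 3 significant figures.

f ≈ 0.0538

Re = ρVD/μ = 999·0.0573·0.339/0.000347 = 5.592e+04.
Re > 4000 → turbulent. ε/D = 0.0085/0.339 = 0.0251; Haaland: 1/√f = -1.8 log₁₀[0.00391 + 0.000123] = 4.309, so f = 0.05385.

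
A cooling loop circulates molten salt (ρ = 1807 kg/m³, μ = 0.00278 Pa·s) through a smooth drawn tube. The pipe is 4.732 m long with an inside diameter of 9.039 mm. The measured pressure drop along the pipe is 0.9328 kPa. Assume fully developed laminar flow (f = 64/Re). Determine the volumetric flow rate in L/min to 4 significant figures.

Q ≈ 0.6971 L/min

For laminar flow, f = 64/Re with Re = ρVD/μ, so Darcy-Weisbach reduces to ΔP = 32μLV/D². Solving for V: V = ΔP·D²/(32μL) = 932.8·(0.009039)²/(32·0.00278·4.732) = 0.181 m/s.
Check: Re = ρVD/μ = 1807·0.181·0.009039/0.00278 = 1064 < 2300, so the laminar assumption holds.
Q = V·A = 0.181·(π/4·0.009039²) = 1.162e-05 m³/s = 0.6971 L/min.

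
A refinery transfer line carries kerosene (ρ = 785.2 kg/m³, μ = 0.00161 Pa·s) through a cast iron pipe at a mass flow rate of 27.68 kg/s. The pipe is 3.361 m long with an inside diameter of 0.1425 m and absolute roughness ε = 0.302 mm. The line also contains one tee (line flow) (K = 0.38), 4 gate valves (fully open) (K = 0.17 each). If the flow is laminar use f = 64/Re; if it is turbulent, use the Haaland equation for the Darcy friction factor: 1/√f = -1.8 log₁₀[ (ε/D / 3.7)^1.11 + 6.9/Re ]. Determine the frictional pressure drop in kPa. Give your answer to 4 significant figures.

A = πD²/4 = π(0.1425)²/4 = 0.01595 m²; mean velocity V = ṁ/(ρA) = 27.68/(785.2 · 0.01595) = 2.21 m/s.
Reynolds number Re = ρVD/μ = 785.2 · 2.21 · 0.1425 / 0.00161 = 1.536e+05.
Re > 4000 → turbulent. Relative roughness ε/D = 0.000302/0.1425 = 0.00212. Haaland: 1/√f = -1.8 log₁₀[(0.00212/3.7)^1.11 + 6.9/1.536e+05] = -1.8 log₁₀[0.000252 + 4.49e-05] = 6.349, so f = 0.02481.
Total minor-loss coefficient ΣK = 1·0.38 + 4·0.17 = 1.06.
ΔP = [f·L/D + ΣK]·(ρV²/2) = [0.02481·3.361/0.1425 + 1.06]·(785.2·2.21²/2) = [0.5851 + 1.06]·1918 = 3155 Pa.
ΔP = 3155 Pa = 3.155 kPa.

ΔP ≈ 3.155 kPa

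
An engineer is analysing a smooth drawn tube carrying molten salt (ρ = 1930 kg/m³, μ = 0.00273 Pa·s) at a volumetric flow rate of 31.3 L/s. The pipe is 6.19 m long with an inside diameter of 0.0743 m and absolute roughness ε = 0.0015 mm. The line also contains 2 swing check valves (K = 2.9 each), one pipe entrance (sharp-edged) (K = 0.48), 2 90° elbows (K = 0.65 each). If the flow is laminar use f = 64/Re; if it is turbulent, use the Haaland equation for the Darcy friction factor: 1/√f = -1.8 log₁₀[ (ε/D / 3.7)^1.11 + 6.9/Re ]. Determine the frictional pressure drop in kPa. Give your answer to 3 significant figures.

ΔP ≈ 440 kPa

Q = 31.3 L/s = 31.3/1000 = 0.0313 m³/s.
Cross-sectional area A = πD²/4 = π(0.0743)²/4 = 0.004336 m²; mean velocity V = Q/A = 0.0313/0.004336 = 7.219 m/s.
Reynolds number Re = ρVD/μ = 1930 · 7.219 · 0.0743 / 0.00273 = 3.792e+05.
Re > 4000 → turbulent. Relative roughness ε/D = 1.5e-06/0.0743 = 2.02e-05. Haaland: 1/√f = -1.8 log₁₀[(2.02e-05/3.7)^1.11 + 6.9/3.792e+05] = -1.8 log₁₀[1.44e-06 + 1.82e-05] = 8.473, so f = 0.01393.
Total minor-loss coefficient ΣK = 2·2.9 + 1·0.48 + 2·0.65 = 7.58.
ΔP = [f·L/D + ΣK]·(ρV²/2) = [0.01393·6.19/0.0743 + 7.58]·(1930·7.219²/2) = [1.161 + 7.58]·5.029e+04 = 4.396e+05 Pa.
ΔP = 4.396e+05 Pa = 440 kPa.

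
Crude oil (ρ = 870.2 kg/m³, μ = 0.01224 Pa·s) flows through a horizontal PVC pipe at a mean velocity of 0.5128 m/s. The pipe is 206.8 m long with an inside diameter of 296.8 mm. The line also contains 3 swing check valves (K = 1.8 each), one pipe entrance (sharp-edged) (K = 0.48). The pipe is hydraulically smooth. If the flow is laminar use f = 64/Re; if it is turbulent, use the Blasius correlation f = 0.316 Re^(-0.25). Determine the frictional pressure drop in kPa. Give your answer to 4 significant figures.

ΔP ≈ 3.143 kPa

Reynolds number Re = ρVD/μ = 870.2 · 0.5128 · 0.2968 / 0.0122 = 1.082e+04.
Re > 4000 → turbulent. Smooth-pipe (Blasius): f = 0.316 Re^(-0.25) = 0.316/(1.082e+04)^0.25 = 0.03098.
Total minor-loss coefficient ΣK = 3·1.8 + 1·0.48 = 5.88.
ΔP = [f·L/D + ΣK]·(ρV²/2) = [0.03098·206.8/0.2968 + 5.88]·(870.2·0.5128²/2) = [21.59 + 5.88]·114.4 = 3143 Pa.
ΔP = 3143 Pa = 3.143 kPa.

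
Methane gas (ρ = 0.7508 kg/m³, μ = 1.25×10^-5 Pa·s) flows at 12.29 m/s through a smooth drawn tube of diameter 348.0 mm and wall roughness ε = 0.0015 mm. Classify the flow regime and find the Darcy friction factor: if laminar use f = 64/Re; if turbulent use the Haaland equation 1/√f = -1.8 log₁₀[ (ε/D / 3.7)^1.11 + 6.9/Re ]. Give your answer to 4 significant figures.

Re = ρVD/μ = 0.7508·12.29·0.348/1.25e-05 = 2.569e+05.
Re > 4000 → turbulent. ε/D = 1.5e-06/0.348 = 4.31e-06; Haaland: 1/√f = -1.8 log₁₀[2.59e-07 + 2.69e-05] = 8.22, so f = 0.0148.

f ≈ 0.01480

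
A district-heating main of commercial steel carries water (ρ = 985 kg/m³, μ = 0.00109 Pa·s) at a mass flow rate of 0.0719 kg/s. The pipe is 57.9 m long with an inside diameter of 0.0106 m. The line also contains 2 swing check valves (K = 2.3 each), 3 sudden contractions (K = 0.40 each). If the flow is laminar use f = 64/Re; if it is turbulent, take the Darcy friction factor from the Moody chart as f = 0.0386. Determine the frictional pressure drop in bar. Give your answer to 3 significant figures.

ΔP ≈ 0.730 bar

A = πD²/4 = π(0.0106)²/4 = 8.825e-05 m²; mean velocity V = ṁ/(ρA) = 0.0719/(985 · 8.825e-05) = 0.8272 m/s.
Reynolds number Re = ρVD/μ = 985 · 0.8272 · 0.0106 / 0.00109 = 7923.
Re > 4000 → turbulent; use the Moody-chart value f = 0.0386.
Total minor-loss coefficient ΣK = 2·2.3 + 3·0.4 = 5.8.
ΔP = [f·L/D + ΣK]·(ρV²/2) = [0.0386·57.9/0.0106 + 5.8]·(985·0.8272²/2) = [210.8 + 5.8]·337 = 7.3e+04 Pa.
ΔP = 7.3e+04 Pa = 0.730 bar.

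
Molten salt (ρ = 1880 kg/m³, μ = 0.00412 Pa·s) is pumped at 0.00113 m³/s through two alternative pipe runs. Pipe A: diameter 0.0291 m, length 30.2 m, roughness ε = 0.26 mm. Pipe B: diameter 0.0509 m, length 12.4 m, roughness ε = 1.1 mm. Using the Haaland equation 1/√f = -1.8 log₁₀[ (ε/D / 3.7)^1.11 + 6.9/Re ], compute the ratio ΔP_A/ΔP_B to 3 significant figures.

ΔP_A/ΔP_B ≈ 29.4

Pipe A: V = Q/A = 0.00113/0.0006651 = 1.699 m/s; Re = 2.256e+04; ε/D = 0.00893; Haaland → f = 0.0391; ΔP_A = f(L/D)(ρV²/2) = 1.101e+05 Pa.
Pipe B: V = Q/A = 0.00113/0.002035 = 0.5553 m/s; Re = 1.29e+04; ε/D = 0.0216; Haaland → f = 0.05295; ΔP_B = f(L/D)(ρV²/2) = 3740 Pa.
ΔP_A/ΔP_B = 1.101e+05/3740 = 29.4.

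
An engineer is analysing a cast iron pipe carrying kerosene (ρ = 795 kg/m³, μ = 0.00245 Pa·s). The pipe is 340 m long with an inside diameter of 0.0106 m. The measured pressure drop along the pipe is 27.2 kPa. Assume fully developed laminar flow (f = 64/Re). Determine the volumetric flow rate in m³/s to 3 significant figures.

For laminar flow, f = 64/Re with Re = ρVD/μ, so Darcy-Weisbach reduces to ΔP = 32μLV/D². Solving for V: V = ΔP·D²/(32μL) = 2.72e+04·(0.0106)²/(32·0.00245·340) = 0.1147 m/s.
Check: Re = ρVD/μ = 795·0.1147·0.0106/0.00245 = 394.4 < 2300, so the laminar assumption holds.
Q = V·A = 0.1147·(π/4·0.0106²) = 1.012e-05 m³/s = 1.01×10^-5 m³/s.

Q ≈ 1.01×10^-5 m³/s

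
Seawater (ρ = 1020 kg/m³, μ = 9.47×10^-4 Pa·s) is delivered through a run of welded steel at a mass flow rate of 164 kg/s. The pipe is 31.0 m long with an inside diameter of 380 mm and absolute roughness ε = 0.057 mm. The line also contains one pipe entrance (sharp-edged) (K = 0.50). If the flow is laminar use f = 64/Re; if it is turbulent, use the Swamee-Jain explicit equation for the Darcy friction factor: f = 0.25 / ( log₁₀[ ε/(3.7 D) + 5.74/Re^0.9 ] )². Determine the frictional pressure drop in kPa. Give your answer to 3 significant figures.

A = πD²/4 = π(0.38)²/4 = 0.1134 m²; mean velocity V = ṁ/(ρA) = 164/(1020 · 0.1134) = 1.418 m/s.
Reynolds number Re = ρVD/μ = 1020 · 1.418 · 0.38 / 0.000947 = 5.803e+05.
Re > 4000 → turbulent. Relative roughness ε/D = 5.7e-05/0.38 = 0.00015. Swamee-Jain: f = 0.25/(log₁₀[0.00015/3.7 + 5.74/5.803e+05^0.9])² = 0.25/(log₁₀[4.05e-05 + 3.73e-05])² = 0.25/(-4.109)² = 0.01481.
Total minor-loss coefficient ΣK = 1·0.5 = 0.5.
ΔP = [f·L/D + ΣK]·(ρV²/2) = [0.01481·31/0.38 + 0.5]·(1020·1.418²/2) = [1.208 + 0.5]·1025 = 1751 Pa.
ΔP = 1751 Pa = 1.75 kPa.

ΔP ≈ 1.75 kPa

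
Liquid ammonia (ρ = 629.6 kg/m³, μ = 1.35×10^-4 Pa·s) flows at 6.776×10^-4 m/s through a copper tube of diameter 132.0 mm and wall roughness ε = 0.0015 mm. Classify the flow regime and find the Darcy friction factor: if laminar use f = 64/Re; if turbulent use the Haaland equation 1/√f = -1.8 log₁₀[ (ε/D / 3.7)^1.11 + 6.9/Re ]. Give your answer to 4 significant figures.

f ≈ 0.1534

Re = ρVD/μ = 629.6·0.0006776·0.132/0.000135 = 417.1.
Re < 2300 → laminar, so f = 64/Re = 0.1534 (roughness is irrelevant in laminar flow).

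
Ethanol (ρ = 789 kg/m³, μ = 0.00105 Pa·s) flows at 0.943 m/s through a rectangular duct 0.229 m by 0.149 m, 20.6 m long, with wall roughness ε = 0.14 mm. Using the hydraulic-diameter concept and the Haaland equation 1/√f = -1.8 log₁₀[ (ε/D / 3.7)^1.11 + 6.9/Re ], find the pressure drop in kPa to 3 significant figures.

ΔP ≈ 0.827 kPa

Hydraulic diameter D_h = 4A/P = 4·(0.229·0.149)/(2·(0.229+0.149)) = 0.1365/0.756 = 0.1805 m.
Re = ρVD_h/μ = 789·0.943·0.1805/0.00105 = 1.279e+05.
ε/D_h = 0.00014/0.1805 = 0.000775; Haaland gives 1/√f = -1.8 log₁₀[8.25e-05+5.39e-05] = 6.957, so f = 0.02066.
ΔP = f(L/D_h)(ρV²/2) = 0.02066·20.6/0.1805·350.8 = 827.1 Pa.
ΔP = 0.827 kPa.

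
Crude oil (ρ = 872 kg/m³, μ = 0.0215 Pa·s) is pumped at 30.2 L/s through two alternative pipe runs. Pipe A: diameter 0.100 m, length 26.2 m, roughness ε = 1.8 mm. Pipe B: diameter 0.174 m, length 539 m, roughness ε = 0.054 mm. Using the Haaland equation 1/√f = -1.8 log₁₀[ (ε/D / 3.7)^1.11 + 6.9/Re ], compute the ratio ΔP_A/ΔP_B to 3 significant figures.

ΔP_A/ΔP_B ≈ 1.19

Pipe A: V = Q/A = 0.0302/0.007854 = 3.845 m/s; Re = 1.56e+04; ε/D = 0.018; Haaland → f = 0.04932; ΔP_A = f(L/D)(ρV²/2) = 8.33e+04 Pa.
Pipe B: V = Q/A = 0.0302/0.02378 = 1.27 m/s; Re = 8963; ε/D = 0.00031; Haaland → f = 0.03218; ΔP_B = f(L/D)(ρV²/2) = 7.01e+04 Pa.
ΔP_A/ΔP_B = 8.33e+04/7.01e+04 = 1.19.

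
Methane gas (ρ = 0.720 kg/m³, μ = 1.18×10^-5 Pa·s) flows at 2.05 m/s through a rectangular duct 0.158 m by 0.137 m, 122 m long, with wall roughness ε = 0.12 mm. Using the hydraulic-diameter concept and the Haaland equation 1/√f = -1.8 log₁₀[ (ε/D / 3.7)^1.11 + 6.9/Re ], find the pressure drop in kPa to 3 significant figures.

Hydraulic diameter D_h = 4A/P = 4·(0.158·0.137)/(2·(0.158+0.137)) = 0.08658/0.59 = 0.1468 m.
Re = ρVD_h/μ = 0.72·2.05·0.1468/1.18e-05 = 1.836e+04.
ε/D_h = 0.00012/0.1468 = 0.000818; Haaland gives 1/√f = -1.8 log₁₀[8.76e-05+0.000376] = 6.001, so f = 0.02777.
ΔP = f(L/D_h)(ρV²/2) = 0.02777·122/0.1468·1.513 = 34.92 Pa.
ΔP = 0.0349 kPa.

ΔP ≈ 0.0349 kPa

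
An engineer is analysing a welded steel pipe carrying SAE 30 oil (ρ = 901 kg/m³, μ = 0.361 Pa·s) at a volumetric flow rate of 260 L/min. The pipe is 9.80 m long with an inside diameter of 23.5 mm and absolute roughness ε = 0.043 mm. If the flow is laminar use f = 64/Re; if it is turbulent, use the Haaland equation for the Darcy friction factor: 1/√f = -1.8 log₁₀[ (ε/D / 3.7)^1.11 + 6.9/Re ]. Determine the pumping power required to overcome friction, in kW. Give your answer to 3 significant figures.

Q = 260 L/min = 260/60000 = 0.004333 m³/s.
Cross-sectional area A = πD²/4 = π(0.0235)²/4 = 0.0004337 m²; mean velocity V = Q/A = 0.004333/0.0004337 = 9.991 m/s.
Reynolds number Re = ρVD/μ = 901 · 9.991 · 0.0235 / 0.361 = 586.
Re < 2300 → laminar flow, so f = 64/Re = 64/586 = 0.1092 (the turbulent correlation is not needed).
Darcy-Weisbach: ΔP = f(L/D)(ρV²/2) = 0.1092·(9.8/0.0235)·(901·9.991²/2) = 0.1092·417·4.497e+04 = 2.048e+06 Pa.
Pumping power P = QΔP = 0.004333·2.048e+06 = 8875 W = 8.87 kW.

P ≈ 8.87 kW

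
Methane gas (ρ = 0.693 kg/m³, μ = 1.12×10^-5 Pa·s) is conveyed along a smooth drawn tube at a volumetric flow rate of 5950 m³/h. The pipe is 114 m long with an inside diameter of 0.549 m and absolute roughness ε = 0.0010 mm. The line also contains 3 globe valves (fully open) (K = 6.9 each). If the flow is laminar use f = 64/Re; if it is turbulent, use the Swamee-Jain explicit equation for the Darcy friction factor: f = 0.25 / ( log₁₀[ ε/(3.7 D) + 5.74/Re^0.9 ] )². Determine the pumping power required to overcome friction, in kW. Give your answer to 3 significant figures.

P ≈ 0.665 kW

Q = 5950 m³/h = 5950/3600 = 1.653 m³/s.
Cross-sectional area A = πD²/4 = π(0.549)²/4 = 0.2367 m²; mean velocity V = Q/A = 1.653/0.2367 = 6.982 m/s.
Reynolds number Re = ρVD/μ = 0.693 · 6.982 · 0.549 / 1.12e-05 = 2.372e+05.
Re > 4000 → turbulent. Relative roughness ε/D = 1e-06/0.549 = 1.82e-06. Swamee-Jain: f = 0.25/(log₁₀[1.82e-06/3.7 + 5.74/2.372e+05^0.9])² = 0.25/(log₁₀[4.92e-07 + 8.34e-05])² = 0.25/(-4.076)² = 0.01505.
Total minor-loss coefficient ΣK = 3·6.9 = 20.7.
ΔP = [f·L/D + ΣK]·(ρV²/2) = [0.01505·114/0.549 + 20.7]·(0.693·6.982²/2) = [3.125 + 20.7]·16.89 = 402.4 Pa.
Pumping power P = QΔP = 1.653·402.4 = 665.1 W = 0.665 kW.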